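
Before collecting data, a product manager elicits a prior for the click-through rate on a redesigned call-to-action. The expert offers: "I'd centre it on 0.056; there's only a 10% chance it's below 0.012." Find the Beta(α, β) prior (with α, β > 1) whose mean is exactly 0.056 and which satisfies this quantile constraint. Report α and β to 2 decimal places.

α ≈ 1.57, β ≈ 26.45

With mean 0.056 fixed, write α = 0.056s, β = 0.944s where s = α+β.
Need P(θ < 0.012) = 0.1 under Beta(0.056s, 0.944s). Normal approximation: (q−m)/√(m(1−m)/s) ≈ z_{0.1} = -1.28, so s ≈ 0.056·0.944·(-1.28)²/(0.012−0.056)² = 44.8.
At s = 44.8: P(θ<0.012) ≈ 0.040. Adjusting to match 0.1 gives s ≈ 28.02.
So α = 0.056·28.02 ≈ 1.57, β = 0.944·28.02 ≈ 26.45.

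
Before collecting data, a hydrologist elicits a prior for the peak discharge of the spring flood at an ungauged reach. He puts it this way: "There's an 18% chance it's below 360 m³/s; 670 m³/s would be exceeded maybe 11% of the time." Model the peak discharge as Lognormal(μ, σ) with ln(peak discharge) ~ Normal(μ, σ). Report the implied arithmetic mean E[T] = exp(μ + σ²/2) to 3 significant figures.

If T ~ Lognormal(μ,σ) then ln T ~ Normal(μ,σ), so the p-quantile of ln T is μ + z_p·σ.
ln(360) = 5.886 and ln(670) = 6.507; z_{0.18} = -0.9154, z_{0.89} = 1.227.
σ = (6.507 − 5.886)/(1.227 − (-0.9154)) = 0.290.
μ = 5.886 − (-0.9154)·0.290 = 6.152.
E[T] = exp(μ + σ²/2) = exp(6.152 + 0.0421) = 490 m³/s.

E[T] ≈ 490 m³/s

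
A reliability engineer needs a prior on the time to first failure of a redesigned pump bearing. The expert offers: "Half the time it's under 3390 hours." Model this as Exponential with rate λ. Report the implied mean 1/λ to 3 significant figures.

Exponential median = ln 2 / λ, so λ = ln 2 / 3390.0 = 0.000204.
Mean = 1/λ = 4890 hours.

mean ≈ 4890 hours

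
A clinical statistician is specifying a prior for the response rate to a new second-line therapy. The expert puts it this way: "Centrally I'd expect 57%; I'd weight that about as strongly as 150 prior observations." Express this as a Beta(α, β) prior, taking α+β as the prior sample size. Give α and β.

α = 85.5, β = 64.5

Under the effective-sample-size interpretation, Beta(α, β) has prior mean α/(α+β) and prior sample size α+β.
So α+β = 150 and α/(α+β) = 0.57, giving α = 0.57·150 = 85.5 and β = 150 − 85.5 = 64.5.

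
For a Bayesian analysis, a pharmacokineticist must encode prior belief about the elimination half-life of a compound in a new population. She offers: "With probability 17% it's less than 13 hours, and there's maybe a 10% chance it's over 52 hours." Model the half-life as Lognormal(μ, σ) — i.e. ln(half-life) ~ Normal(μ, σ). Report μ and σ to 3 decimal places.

μ ≈ 3.157, σ ≈ 0.620

If T ~ Lognormal(μ,σ) then ln T ~ Normal(μ,σ), so the p-quantile of ln T is μ + z_p·σ.
ln(13) = 2.565 and ln(52) = 3.951; z_{0.17} = -0.9542, z_{0.9} = 1.282.
σ = (3.951 − 2.565)/(1.282 − (-0.9542)) = 0.620.
μ = 2.565 − (-0.9542)·0.620 = 3.157.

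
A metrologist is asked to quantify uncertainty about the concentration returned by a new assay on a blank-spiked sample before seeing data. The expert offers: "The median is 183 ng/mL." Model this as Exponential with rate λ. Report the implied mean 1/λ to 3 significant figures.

mean ≈ 264 ng/mL

Exponential median = ln 2 / λ, so λ = ln 2 / 183.0 = 0.00379.
Mean = 1/λ = 264 ng/mL.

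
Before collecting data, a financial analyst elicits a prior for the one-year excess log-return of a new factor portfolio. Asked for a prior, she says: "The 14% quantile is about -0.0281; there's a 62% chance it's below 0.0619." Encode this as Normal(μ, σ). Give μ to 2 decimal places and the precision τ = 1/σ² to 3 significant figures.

The p-quantile of Normal(μ,σ) is μ + z_p·σ, with z_{0.14} = -1.08 and z_{0.62} = 0.3055.
Eliminate σ: μ = (z₂·x₁ − z₁·x₂)/(z₂ − z₁) = (0.3055·-0.0281 − (-1.08)·0.0619)/1.386 = 0.04.
Then σ = (x₂ − x₁)/(z₂ − z₁) = (0.0619 − -0.0281)/1.386 = 0.06.
Precision τ = 1/σ² = 1/0.06494² = 237.

μ = 0.04, τ = 237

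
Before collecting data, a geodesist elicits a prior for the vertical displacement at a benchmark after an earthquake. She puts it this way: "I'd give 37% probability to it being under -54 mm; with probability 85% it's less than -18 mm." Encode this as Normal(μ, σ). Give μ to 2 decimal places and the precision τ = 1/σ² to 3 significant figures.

μ = -45.27, τ = 0.00144

The p-quantile of Normal(μ,σ) is μ + z_p·σ, with z_{0.37} = -0.3319 and z_{0.85} = 1.036.
Eliminate σ: μ = (z₂·x₁ − z₁·x₂)/(z₂ − z₁) = (1.036·-54 − (-0.3319)·-18)/1.368 = -45.27.
Then σ = (x₂ − x₁)/(z₂ − z₁) = (-18 − -54)/1.368 = 26.31.
Precision τ = 1/σ² = 1/26.31² = 0.00144.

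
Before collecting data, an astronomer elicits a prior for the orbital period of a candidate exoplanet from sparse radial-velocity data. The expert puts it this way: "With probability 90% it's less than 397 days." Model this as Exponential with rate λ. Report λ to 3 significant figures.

λ ≈ 0.0058

P(T < 397.0) = 1 − e^(−λ·397.0) = 0.9, so λ = −ln(1−0.9)/397.0 = −ln(0.1)/397.0 = 0.0058.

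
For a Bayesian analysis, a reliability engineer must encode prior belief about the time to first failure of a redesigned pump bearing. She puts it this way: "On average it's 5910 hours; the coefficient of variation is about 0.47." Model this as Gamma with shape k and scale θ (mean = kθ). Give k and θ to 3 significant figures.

For Gamma(k, scale θ): mean = kθ, variance = kθ², so CV = 1/√k.
CV = 0.47, hence k = 1/CV² = 4.53.
Then θ = mean/k = 5910/4.53 = 1310.

k ≈ 4.53, θ ≈ 1310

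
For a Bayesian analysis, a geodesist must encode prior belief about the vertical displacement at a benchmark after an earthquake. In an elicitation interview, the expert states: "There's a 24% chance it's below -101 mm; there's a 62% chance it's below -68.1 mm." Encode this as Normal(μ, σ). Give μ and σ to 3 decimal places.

μ = -78.033, σ = 32.517

The p-quantile of Normal(μ,σ) is μ + z_p·σ, with z_{0.24} = -0.7063 and z_{0.62} = 0.3055.
Eliminate σ: μ = (z₂·x₁ − z₁·x₂)/(z₂ − z₁) = (0.3055·-101 − (-0.7063)·-68.1)/1.012 = -78.033.
Then σ = (x₂ − x₁)/(z₂ − z₁) = (-68.1 − -101)/1.012 = 32.517.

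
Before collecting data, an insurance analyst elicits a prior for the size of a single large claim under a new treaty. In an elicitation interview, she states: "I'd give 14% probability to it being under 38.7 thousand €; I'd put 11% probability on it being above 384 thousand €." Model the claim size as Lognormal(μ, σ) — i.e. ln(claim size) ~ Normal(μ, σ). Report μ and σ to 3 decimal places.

μ ≈ 4.731, σ ≈ 0.995

If T ~ Lognormal(μ,σ) then ln T ~ Normal(μ,σ), so the p-quantile of ln T is μ + z_p·σ.
ln(38.7) = 3.656 and ln(384) = 5.951; z_{0.14} = -1.08, z_{0.89} = 1.227.
σ = (5.951 − 3.656)/(1.227 − (-1.08)) = 0.995.
μ = 3.656 − (-1.08)·0.995 = 4.731.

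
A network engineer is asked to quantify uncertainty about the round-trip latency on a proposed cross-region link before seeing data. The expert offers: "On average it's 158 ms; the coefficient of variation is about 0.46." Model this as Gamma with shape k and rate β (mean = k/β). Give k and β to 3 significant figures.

For Gamma(k, rate β): mean = k/β, variance = k/β², so CV = 1/√k.
CV = 0.46, hence k = 1/CV² = 4.73.
Then β = k/mean = 4.73/158 = 0.0299.

k ≈ 4.73, β ≈ 0.0299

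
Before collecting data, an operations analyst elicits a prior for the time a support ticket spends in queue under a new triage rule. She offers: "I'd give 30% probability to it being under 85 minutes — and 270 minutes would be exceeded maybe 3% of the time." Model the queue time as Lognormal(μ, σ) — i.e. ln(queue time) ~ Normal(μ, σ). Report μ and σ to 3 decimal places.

μ ≈ 4.695, σ ≈ 0.481

If T ~ Lognormal(μ,σ) then ln T ~ Normal(μ,σ), so the p-quantile of ln T is μ + z_p·σ.
ln(85) = 4.443 and ln(270) = 5.598; z_{0.3} = -0.5244, z_{0.97} = 1.881.
σ = (5.598 − 4.443)/(1.881 − (-0.5244)) = 0.481.
μ = 4.443 − (-0.5244)·0.481 = 4.695.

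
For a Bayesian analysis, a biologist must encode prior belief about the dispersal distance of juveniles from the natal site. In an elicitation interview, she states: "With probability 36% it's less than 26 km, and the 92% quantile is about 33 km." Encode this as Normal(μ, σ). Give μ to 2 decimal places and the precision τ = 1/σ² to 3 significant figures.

μ = 27.42, τ = 0.0635

The p-quantile of Normal(μ,σ) is μ + z_p·σ, with z_{0.36} = -0.3585 and z_{0.92} = 1.405.
Eliminate σ: μ = (z₂·x₁ − z₁·x₂)/(z₂ − z₁) = (1.405·26 − (-0.3585)·33)/1.764 = 27.42.
Then σ = (x₂ − x₁)/(z₂ − z₁) = (33 − 26)/1.764 = 3.97.
Precision τ = 1/σ² = 1/3.969² = 0.0635.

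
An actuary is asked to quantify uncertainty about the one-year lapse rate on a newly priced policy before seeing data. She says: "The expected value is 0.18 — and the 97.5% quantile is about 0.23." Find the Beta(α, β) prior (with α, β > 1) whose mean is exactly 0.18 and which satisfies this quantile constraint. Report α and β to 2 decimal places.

With mean 0.18 fixed, write α = 0.18s, β = 0.82s where s = α+β.
Need P(θ < 0.23) = 0.975 under Beta(0.18s, 0.82s). Normal approximation: (q−m)/√(m(1−m)/s) ≈ z_{0.975} = 1.96, so s ≈ 0.18·0.82·(1.96)²/(0.23−0.18)² = 226.8.
At s = 226.8: P(θ<0.23) ≈ 0.970. Adjusting to match 0.975 gives s ≈ 248.71.
So α = 0.18·248.71 ≈ 44.77, β = 0.82·248.71 ≈ 203.94.

α ≈ 44.77, β ≈ 203.94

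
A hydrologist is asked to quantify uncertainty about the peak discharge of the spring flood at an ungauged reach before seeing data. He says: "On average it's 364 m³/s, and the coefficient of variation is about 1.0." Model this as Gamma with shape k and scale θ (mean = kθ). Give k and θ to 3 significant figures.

k ≈ 1, θ ≈ 364

For Gamma(k, scale θ): mean = kθ, variance = kθ², so CV = 1/√k.
CV = 1.0, hence k = 1/CV² = 1.
Then θ = mean/k = 364/1 = 364.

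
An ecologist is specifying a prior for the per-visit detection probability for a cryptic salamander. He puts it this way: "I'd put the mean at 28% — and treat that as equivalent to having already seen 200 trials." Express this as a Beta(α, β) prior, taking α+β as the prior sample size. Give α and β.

Under the effective-sample-size interpretation, Beta(α, β) has prior mean α/(α+β) and prior sample size α+β.
So α+β = 200 and α/(α+β) = 0.28, giving α = 0.28·200 = 56 and β = 200 − 56 = 144.

α = 56, β = 144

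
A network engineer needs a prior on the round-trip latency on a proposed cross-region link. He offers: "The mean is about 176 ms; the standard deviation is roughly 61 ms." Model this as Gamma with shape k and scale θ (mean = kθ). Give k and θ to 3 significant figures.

k ≈ 8.32, θ ≈ 21.1

For Gamma(k, scale θ): mean = kθ, variance = kθ², so CV = 1/√k.
CV = SD/mean = 61/176 = 0.3466, hence k = 1/CV² = 8.32.
Then θ = mean/k = 176/8.32 = 21.1.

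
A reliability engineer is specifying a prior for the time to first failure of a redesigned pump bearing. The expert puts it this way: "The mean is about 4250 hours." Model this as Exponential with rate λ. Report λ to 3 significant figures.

λ ≈ 0.000235

Exponential mean = 1/λ, so λ = 1/4250.0 = 0.000235.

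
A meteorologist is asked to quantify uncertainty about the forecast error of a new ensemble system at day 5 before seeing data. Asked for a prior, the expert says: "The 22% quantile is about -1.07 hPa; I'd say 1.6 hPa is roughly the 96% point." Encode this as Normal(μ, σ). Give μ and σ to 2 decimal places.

For Normal(μ,σ), the p-quantile is μ + z_p·σ. Here z_{0.22} = -0.7722, z_{0.96} = 1.751.
So -1.07 = μ − 0.7722σ and 1.6 = μ + 1.751σ.
Subtracting: σ = (1.6 − -1.07)/(1.751 − (-0.7722)) = 1.06.
Then μ = -1.07 − (-0.7722)·1.06 = -0.25.

μ = -0.25, σ = 1.06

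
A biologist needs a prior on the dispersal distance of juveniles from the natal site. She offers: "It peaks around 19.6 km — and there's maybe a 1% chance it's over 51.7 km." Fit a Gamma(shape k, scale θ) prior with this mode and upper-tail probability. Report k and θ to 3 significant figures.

Gamma(k,θ) with k>1 has mode (k−1)θ, so θ = 19.6/(k−1).
Need P(X < 51.7) = 0.99 with θ tied to k this way. Start at k = 2, θ = 19.6: P(X<51.7) ≈ 0.740.
Too low — raise k to concentrate. Iterating converges to k ≈ 5.93.
Then θ = 19.6/(5.93−1) ≈ 3.98.

k ≈ 5.93, θ ≈ 3.98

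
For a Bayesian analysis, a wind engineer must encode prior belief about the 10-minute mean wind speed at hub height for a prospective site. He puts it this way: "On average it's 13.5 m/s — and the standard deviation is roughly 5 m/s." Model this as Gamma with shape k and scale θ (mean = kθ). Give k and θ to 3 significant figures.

For Gamma(k, scale θ): mean = kθ, variance = kθ², so CV = 1/√k.
CV = SD/mean = 5/13.5 = 0.3704, hence k = 1/CV² = 7.29.
Then θ = mean/k = 13.5/7.29 = 1.85.

k ≈ 7.29, θ ≈ 1.85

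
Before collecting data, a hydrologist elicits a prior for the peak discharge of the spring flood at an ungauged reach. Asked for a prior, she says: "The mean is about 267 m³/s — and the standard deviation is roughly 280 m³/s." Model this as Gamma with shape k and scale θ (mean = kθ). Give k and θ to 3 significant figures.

k ≈ 0.909, θ ≈ 294

For Gamma(k, scale θ): mean = kθ, variance = kθ², so CV = 1/√k.
CV = SD/mean = 280/267 = 1.049, hence k = 1/CV² = 0.909.
Then θ = mean/k = 267/0.909 = 294.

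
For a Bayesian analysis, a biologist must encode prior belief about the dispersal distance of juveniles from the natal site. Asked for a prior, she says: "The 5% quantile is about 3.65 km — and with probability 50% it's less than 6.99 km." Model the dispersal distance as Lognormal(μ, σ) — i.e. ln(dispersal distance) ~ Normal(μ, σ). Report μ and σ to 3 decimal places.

μ ≈ 1.944, σ ≈ 0.395

If T ~ Lognormal(μ,σ) then ln T ~ Normal(μ,σ), so the p-quantile of ln T is μ + z_p·σ.
ln(3.65) = 1.295 and ln(6.99) = 1.944; z_{0.05} = -1.645, z_{0.5} = 0.
σ = (1.944 − 1.295)/(0 − (-1.645)) = 0.395.
μ = 1.295 − (-1.645)·0.395 = 1.944.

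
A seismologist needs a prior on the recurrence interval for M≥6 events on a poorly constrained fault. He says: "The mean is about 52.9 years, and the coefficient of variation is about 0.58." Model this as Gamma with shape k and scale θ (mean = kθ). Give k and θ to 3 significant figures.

For Gamma(k, scale θ): mean = kθ, variance = kθ², so CV = 1/√k.
CV = 0.58, hence k = 1/CV² = 2.97.
Then θ = mean/k = 52.9/2.97 = 17.8.

k ≈ 2.97, θ ≈ 17.8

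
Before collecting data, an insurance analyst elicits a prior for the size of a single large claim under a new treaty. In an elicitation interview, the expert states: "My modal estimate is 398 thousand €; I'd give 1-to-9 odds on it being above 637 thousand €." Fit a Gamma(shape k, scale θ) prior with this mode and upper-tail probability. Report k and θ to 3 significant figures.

Gamma(k,θ) with k>1 has mode (k−1)θ, so θ = 398/(k−1).
Need P(X < 637) = 0.9 with θ tied to k this way. Start at k = 2, θ = 398: P(X<637) ≈ 0.475.
Too low — raise k to concentrate. Iterating converges to k ≈ 9.49.
Then θ = 398/(9.49−1) ≈ 46.9.

k ≈ 9.49, θ ≈ 46.9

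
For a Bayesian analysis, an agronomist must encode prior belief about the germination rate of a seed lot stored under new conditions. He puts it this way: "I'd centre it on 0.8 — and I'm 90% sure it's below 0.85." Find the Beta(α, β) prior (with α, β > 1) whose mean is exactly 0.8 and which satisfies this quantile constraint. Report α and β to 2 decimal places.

With mean 0.8 fixed, write α = 0.8s, β = 0.2s where s = α+β.
Need P(θ < 0.85) = 0.9 under Beta(0.8s, 0.2s). Normal approximation: (q−m)/√(m(1−m)/s) ≈ z_{0.9} = 1.28, so s ≈ 0.8·0.2·(1.28)²/(0.85−0.8)² = 105.1.
At s = 105.1: P(θ<0.85) ≈ 0.907. Adjusting to match 0.9 gives s ≈ 98.77.
So α = 0.8·98.77 ≈ 79.02, β = 0.2·98.77 ≈ 19.75.

α ≈ 79.02, β ≈ 19.75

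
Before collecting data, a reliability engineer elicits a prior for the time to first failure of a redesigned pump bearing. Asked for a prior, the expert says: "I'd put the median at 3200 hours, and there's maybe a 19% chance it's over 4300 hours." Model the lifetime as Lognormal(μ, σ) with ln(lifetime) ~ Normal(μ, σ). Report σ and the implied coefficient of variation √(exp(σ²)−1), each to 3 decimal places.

If T ~ Lognormal(μ,σ) then ln T ~ Normal(μ,σ), so the p-quantile of ln T is μ + z_p·σ.
ln(3200) = 8.071 and ln(4300) = 8.366; z_{0.5} = 0, z_{0.81} = 0.8779.
σ = (8.366 − 8.071)/(0.8779 − (0)) = 0.337.
μ = 8.071 − (0)·0.337 = 8.071.
CV = √(exp(σ²)−1) = √(exp(0.1133)−1) = 0.346.

σ ≈ 0.337, CV ≈ 0.346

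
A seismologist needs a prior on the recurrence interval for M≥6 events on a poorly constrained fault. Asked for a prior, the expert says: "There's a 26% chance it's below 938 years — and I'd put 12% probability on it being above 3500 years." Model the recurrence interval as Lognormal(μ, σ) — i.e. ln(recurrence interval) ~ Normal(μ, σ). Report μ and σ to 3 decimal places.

If T ~ Lognormal(μ,σ) then ln T ~ Normal(μ,σ), so the p-quantile of ln T is μ + z_p·σ.
ln(938) = 6.844 and ln(3500) = 8.161; z_{0.26} = -0.6433, z_{0.88} = 1.175.
σ = (8.161 − 6.844)/(1.175 − (-0.6433)) = 0.724.
μ = 6.844 − (-0.6433)·0.724 = 7.310.

μ ≈ 7.310, σ ≈ 0.724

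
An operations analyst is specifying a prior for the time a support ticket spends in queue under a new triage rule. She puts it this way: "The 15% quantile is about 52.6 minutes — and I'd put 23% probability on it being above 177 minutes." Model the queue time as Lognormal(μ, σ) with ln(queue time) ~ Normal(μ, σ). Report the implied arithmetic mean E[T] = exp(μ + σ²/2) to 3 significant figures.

If T ~ Lognormal(μ,σ) then ln T ~ Normal(μ,σ), so the p-quantile of ln T is μ + z_p·σ.
ln(52.6) = 3.963 and ln(177) = 5.176; z_{0.15} = -1.036, z_{0.77} = 0.7388.
σ = (5.176 − 3.963)/(0.7388 − (-1.036)) = 0.684.
μ = 3.963 − (-1.036)·0.684 = 4.671.
E[T] = exp(μ + σ²/2) = exp(4.671 + 0.2336) = 135 minutes.

E[T] ≈ 135 minutes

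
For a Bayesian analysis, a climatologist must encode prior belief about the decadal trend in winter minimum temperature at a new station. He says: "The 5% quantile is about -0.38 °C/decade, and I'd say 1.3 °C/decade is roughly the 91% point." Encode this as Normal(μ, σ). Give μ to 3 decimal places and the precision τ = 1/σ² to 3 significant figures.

μ = 0.546, τ = 3.16

For Normal(μ,σ), the p-quantile is μ + z_p·σ. Here z_{0.05} = -1.645, z_{0.91} = 1.341.
So -0.38 = μ − 1.645σ and 1.3 = μ + 1.341σ.
Subtracting: σ = (1.3 − -0.38)/(1.341 − (-1.645)) = 0.563.
Then μ = -0.38 − (-1.645)·0.563 = 0.546.
Precision τ = 1/σ² = 1/0.5627² = 3.16.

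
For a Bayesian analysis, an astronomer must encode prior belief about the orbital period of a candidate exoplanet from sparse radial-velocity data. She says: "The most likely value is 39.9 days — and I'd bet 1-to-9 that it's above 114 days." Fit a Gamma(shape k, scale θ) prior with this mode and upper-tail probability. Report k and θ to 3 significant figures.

k ≈ 2.73, θ ≈ 23

Gamma(k,θ) with k>1 has mode (k−1)θ, so θ = 39.9/(k−1).
Need P(X < 114) = 0.9 with θ tied to k this way. Start at k = 2, θ = 39.9: P(X<114) ≈ 0.778.
Too low — raise k to concentrate. Iterating converges to k ≈ 2.73.
Then θ = 39.9/(2.73−1) ≈ 23.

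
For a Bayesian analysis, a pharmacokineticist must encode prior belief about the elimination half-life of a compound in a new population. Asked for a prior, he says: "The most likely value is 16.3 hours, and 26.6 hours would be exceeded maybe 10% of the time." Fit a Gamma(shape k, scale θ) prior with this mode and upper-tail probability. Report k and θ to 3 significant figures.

k ≈ 8.85, θ ≈ 2.08

Gamma(k,θ) with k>1 has mode (k−1)θ, so θ = 16.3/(k−1).
Need P(X < 26.6) = 0.9 with θ tied to k this way. Start at k = 2, θ = 16.3: P(X<26.6) ≈ 0.485.
Too low — raise k to concentrate. Iterating converges to k ≈ 8.85.
Then θ = 16.3/(8.85−1) ≈ 2.08.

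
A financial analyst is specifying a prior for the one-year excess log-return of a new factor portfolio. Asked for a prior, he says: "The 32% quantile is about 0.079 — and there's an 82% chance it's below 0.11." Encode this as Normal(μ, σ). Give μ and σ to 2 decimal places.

μ = 0.09, σ = 0.02

For Normal(μ,σ), the p-quantile is μ + z_p·σ. Here z_{0.32} = -0.4677, z_{0.82} = 0.9154.
So 0.079 = μ − 0.4677σ and 0.11 = μ + 0.9154σ.
Subtracting: σ = (0.11 − 0.079)/(0.9154 − (-0.4677)) = 0.02.
Then μ = 0.079 − (-0.4677)·0.02 = 0.09.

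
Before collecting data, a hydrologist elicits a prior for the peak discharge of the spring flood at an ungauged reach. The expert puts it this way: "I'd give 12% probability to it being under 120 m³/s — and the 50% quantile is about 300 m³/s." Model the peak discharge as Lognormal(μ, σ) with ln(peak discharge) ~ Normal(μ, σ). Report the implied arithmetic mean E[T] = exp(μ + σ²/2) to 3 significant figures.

If T ~ Lognormal(μ,σ) then ln T ~ Normal(μ,σ), so the p-quantile of ln T is μ + z_p·σ.
ln(120) = 4.787 and ln(300) = 5.704; z_{0.12} = -1.175, z_{0.5} = 0.
σ = (5.704 − 4.787)/(0 − (-1.175)) = 0.780.
μ = 4.787 − (-1.175)·0.780 = 5.704.
E[T] = exp(μ + σ²/2) = exp(5.704 + 0.3041) = 407 m³/s.

E[T] ≈ 407 m³/s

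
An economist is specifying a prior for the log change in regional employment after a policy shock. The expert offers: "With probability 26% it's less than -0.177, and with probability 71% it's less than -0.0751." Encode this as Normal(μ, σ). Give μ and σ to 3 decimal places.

The p-quantile of Normal(μ,σ) is μ + z_p·σ, with z_{0.26} = -0.6433 and z_{0.71} = 0.5534.
Eliminate σ: μ = (z₂·x₁ − z₁·x₂)/(z₂ − z₁) = (0.5534·-0.177 − (-0.6433)·-0.0751)/1.197 = -0.122.
Then σ = (x₂ − x₁)/(z₂ − z₁) = (-0.0751 − -0.177)/1.197 = 0.085.

μ = -0.122, σ = 0.085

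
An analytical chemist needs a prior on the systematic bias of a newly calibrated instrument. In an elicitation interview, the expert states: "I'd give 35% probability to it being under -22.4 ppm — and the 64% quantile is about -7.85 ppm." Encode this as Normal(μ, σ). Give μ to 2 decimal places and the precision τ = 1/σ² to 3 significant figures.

For Normal(μ,σ), the p-quantile is μ + z_p·σ. Here z_{0.35} = -0.3853, z_{0.64} = 0.3585.
So -22.4 = μ − 0.3853σ and -7.85 = μ + 0.3585σ.
Subtracting: σ = (-7.85 − -22.4)/(0.3585 − (-0.3853)) = 19.56.
Then μ = -22.4 − (-0.3853)·19.56 = -14.86.
Precision τ = 1/σ² = 1/19.56² = 0.00261.

μ = -14.86, τ = 0.00261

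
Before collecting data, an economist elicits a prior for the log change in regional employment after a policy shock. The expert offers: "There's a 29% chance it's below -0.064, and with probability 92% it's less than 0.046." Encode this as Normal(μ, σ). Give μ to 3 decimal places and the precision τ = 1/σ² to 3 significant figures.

μ = -0.033, τ = 317

For Normal(μ,σ), the p-quantile is μ + z_p·σ. Here z_{0.29} = -0.5534, z_{0.92} = 1.405.
So -0.064 = μ − 0.5534σ and 0.046 = μ + 1.405σ.
Subtracting: σ = (0.046 − -0.064)/(1.405 − (-0.5534)) = 0.056.
Then μ = -0.064 − (-0.5534)·0.056 = -0.033.
Precision τ = 1/σ² = 1/0.05617² = 317.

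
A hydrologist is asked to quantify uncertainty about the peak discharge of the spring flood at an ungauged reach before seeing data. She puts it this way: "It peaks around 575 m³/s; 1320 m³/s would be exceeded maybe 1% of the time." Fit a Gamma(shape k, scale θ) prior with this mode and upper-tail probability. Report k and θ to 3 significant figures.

k ≈ 7.92, θ ≈ 83.1

Gamma(k,θ) with k>1 has mode (k−1)θ, so θ = 575/(k−1).
Need P(X < 1320) = 0.99 with θ tied to k this way. Start at k = 2, θ = 575: P(X<1320) ≈ 0.668.
Too low — raise k to concentrate. Iterating converges to k ≈ 7.92.
Then θ = 575/(7.92−1) ≈ 83.1.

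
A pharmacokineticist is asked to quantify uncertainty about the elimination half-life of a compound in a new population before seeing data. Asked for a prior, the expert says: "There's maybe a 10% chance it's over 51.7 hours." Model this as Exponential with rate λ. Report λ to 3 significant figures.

P(T > 51.7) = e^(−λ·51.7) = 0.1, so λ = −ln(0.1)/51.7 = 0.0445.

λ ≈ 0.0445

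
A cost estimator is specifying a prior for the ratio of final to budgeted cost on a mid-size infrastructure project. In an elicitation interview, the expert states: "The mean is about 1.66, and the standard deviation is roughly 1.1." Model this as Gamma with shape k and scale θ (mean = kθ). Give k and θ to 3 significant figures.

For Gamma(k, scale θ): mean = kθ, variance = kθ², so CV = 1/√k.
CV = SD/mean = 1.1/1.66 = 0.6627, hence k = 1/CV² = 2.28.
Then θ = mean/k = 1.66/2.28 = 0.729.

k ≈ 2.28, θ ≈ 0.729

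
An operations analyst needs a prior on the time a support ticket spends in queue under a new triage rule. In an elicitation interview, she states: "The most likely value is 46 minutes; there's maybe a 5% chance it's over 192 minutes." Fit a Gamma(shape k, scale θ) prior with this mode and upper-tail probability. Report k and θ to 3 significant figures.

Gamma(k,θ) with k>1 has mode (k−1)θ, so θ = 46/(k−1).
Need P(X < 192) = 0.95 with θ tied to k this way. Start at k = 2, θ = 46: P(X<192) ≈ 0.920.
Too low — raise k to concentrate. Iterating converges to k ≈ 2.22.
Then θ = 46/(2.22−1) ≈ 37.7.

k ≈ 2.22, θ ≈ 37.7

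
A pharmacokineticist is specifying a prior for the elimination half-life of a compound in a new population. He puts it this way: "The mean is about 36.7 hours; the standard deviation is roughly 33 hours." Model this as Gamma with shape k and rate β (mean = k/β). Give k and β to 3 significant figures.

For Gamma(k, rate β): mean = k/β, variance = k/β², so CV = 1/√k.
CV = SD/mean = 33/36.7 = 0.8992, hence k = 1/CV² = 1.24.
Then β = k/mean = 1.24/36.7 = 0.0337.

k ≈ 1.24, β ≈ 0.0337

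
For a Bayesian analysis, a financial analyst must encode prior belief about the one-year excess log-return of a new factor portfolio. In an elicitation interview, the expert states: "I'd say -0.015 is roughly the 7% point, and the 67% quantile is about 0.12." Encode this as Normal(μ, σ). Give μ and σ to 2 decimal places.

For Normal(μ,σ), the p-quantile is μ + z_p·σ. Here z_{0.07} = -1.476, z_{0.67} = 0.4399.
So -0.015 = μ − 1.476σ and 0.12 = μ + 0.4399σ.
Subtracting: σ = (0.12 − -0.015)/(0.4399 − (-1.476)) = 0.07.
Then μ = -0.015 − (-1.476)·0.07 = 0.09.

μ = 0.09, σ = 0.07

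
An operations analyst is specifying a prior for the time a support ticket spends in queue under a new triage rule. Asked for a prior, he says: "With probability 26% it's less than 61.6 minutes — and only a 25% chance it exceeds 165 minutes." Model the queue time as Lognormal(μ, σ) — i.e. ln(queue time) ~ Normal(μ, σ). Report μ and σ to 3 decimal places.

If T ~ Lognormal(μ,σ) then ln T ~ Normal(μ,σ), so the p-quantile of ln T is μ + z_p·σ.
ln(61.6) = 4.121 and ln(165) = 5.106; z_{0.26} = -0.6433, z_{0.75} = 0.6745.
σ = (5.106 − 4.121)/(0.6745 − (-0.6433)) = 0.748.
μ = 4.121 − (-0.6433)·0.748 = 4.602.

μ ≈ 4.602, σ ≈ 0.748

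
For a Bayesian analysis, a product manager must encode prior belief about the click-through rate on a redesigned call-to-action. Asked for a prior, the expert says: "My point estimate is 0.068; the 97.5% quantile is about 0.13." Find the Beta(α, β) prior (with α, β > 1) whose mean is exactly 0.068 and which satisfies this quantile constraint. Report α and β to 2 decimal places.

With mean 0.068 fixed, write α = 0.068s, β = 0.932s where s = α+β.
Need P(θ < 0.13) = 0.975 under Beta(0.068s, 0.932s). Normal approximation: (q−m)/√(m(1−m)/s) ≈ z_{0.975} = 1.96, so s ≈ 0.068·0.932·(1.96)²/(0.13−0.068)² = 63.3.
At s = 63.3: P(θ<0.13) ≈ 0.958. Adjusting to match 0.975 gives s ≈ 84.97.
So α = 0.068·84.97 ≈ 5.78, β = 0.932·84.97 ≈ 79.19.

α ≈ 5.78, β ≈ 79.19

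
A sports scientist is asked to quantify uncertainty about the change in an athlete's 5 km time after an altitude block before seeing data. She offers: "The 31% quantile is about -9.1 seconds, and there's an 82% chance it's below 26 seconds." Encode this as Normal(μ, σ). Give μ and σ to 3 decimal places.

μ = 3.233, σ = 24.872

The p-quantile of Normal(μ,σ) is μ + z_p·σ, with z_{0.31} = -0.4959 and z_{0.82} = 0.9154.
Eliminate σ: μ = (z₂·x₁ − z₁·x₂)/(z₂ − z₁) = (0.9154·-9.1 − (-0.4959)·26)/1.411 = 3.233.
Then σ = (x₂ − x₁)/(z₂ − z₁) = (26 − -9.1)/1.411 = 24.872.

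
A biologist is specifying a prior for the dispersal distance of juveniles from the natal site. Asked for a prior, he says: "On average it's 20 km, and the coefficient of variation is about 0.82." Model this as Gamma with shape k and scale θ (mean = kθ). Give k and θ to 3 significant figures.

k ≈ 1.49, θ ≈ 13.4

For Gamma(k, scale θ): mean = kθ, variance = kθ², so CV = 1/√k.
CV = 0.82, hence k = 1/CV² = 1.49.
Then θ = mean/k = 20/1.49 = 13.4.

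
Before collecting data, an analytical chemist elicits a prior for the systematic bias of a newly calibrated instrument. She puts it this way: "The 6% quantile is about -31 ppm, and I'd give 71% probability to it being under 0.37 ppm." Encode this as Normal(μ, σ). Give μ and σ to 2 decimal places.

μ = -7.86, σ = 14.88

For Normal(μ,σ), the p-quantile is μ + z_p·σ. Here z_{0.06} = -1.555, z_{0.71} = 0.5534.
So -31 = μ − 1.555σ and 0.37 = μ + 0.5534σ.
Subtracting: σ = (0.37 − -31)/(0.5534 − (-1.555)) = 14.88.
Then μ = -31 − (-1.555)·14.88 = -7.86.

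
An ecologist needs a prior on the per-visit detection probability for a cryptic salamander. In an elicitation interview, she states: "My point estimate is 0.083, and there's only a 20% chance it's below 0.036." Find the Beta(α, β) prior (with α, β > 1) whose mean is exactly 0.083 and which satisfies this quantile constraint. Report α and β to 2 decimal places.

With mean 0.083 fixed, write α = 0.083s, β = 0.917s where s = α+β.
Need P(θ < 0.036) = 0.2 under Beta(0.083s, 0.917s). Normal approximation: (q−m)/√(m(1−m)/s) ≈ z_{0.2} = -0.842, so s ≈ 0.083·0.917·(-0.842)²/(0.036−0.083)² = 24.4.
At s = 24.4: P(θ<0.036) ≈ 0.199. Adjusting to match 0.2 gives s ≈ 24.28.
So α = 0.083·24.28 ≈ 2.02, β = 0.917·24.28 ≈ 22.27.

α ≈ 2.02, β ≈ 22.27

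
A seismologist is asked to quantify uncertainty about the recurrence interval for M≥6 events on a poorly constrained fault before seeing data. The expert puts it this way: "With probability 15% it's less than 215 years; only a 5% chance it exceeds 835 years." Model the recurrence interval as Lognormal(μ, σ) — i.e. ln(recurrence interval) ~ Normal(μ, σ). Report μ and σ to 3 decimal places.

μ ≈ 5.895, σ ≈ 0.506

If T ~ Lognormal(μ,σ) then ln T ~ Normal(μ,σ), so the p-quantile of ln T is μ + z_p·σ.
ln(215) = 5.371 and ln(835) = 6.727; z_{0.15} = -1.036, z_{0.95} = 1.645.
σ = (6.727 − 5.371)/(1.645 − (-1.036)) = 0.506.
μ = 5.371 − (-1.036)·0.506 = 5.895.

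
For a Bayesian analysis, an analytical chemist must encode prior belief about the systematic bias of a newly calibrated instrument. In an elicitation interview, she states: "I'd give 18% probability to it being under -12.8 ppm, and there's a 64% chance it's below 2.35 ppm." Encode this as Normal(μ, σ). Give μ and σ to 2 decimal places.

For Normal(μ,σ), the p-quantile is μ + z_p·σ. Here z_{0.18} = -0.9154, z_{0.64} = 0.3585.
So -12.8 = μ − 0.9154σ and 2.35 = μ + 0.3585σ.
Subtracting: σ = (2.35 − -12.8)/(0.3585 − (-0.9154)) = 11.89.
Then μ = -12.8 − (-0.9154)·11.89 = -1.91.

μ = -1.91, σ = 11.89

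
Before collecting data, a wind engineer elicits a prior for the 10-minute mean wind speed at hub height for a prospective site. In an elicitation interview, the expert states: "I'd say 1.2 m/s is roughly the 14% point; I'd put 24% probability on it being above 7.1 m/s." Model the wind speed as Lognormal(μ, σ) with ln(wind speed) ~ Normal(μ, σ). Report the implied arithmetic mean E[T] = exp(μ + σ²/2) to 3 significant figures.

If T ~ Lognormal(μ,σ) then ln T ~ Normal(μ,σ), so the p-quantile of ln T is μ + z_p·σ.
ln(1.2) = 0.1823 and ln(7.1) = 1.96; z_{0.14} = -1.08, z_{0.76} = 0.7063.
σ = (1.96 − 0.1823)/(0.7063 − (-1.08)) = 0.995.
μ = 0.1823 − (-1.08)·0.995 = 1.257.
E[T] = exp(μ + σ²/2) = exp(1.257 + 0.4951) = 5.77 m/s.

E[T] ≈ 5.77 m/s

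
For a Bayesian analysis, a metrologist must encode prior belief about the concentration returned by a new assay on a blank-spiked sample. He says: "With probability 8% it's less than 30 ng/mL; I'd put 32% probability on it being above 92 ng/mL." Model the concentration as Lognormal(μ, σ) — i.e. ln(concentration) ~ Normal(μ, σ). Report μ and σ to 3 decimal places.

μ ≈ 4.242, σ ≈ 0.598

If T ~ Lognormal(μ,σ) then ln T ~ Normal(μ,σ), so the p-quantile of ln T is μ + z_p·σ.
ln(30) = 3.401 and ln(92) = 4.522; z_{0.08} = -1.405, z_{0.68} = 0.4677.
σ = (4.522 − 3.401)/(0.4677 − (-1.405)) = 0.598.
μ = 3.401 − (-1.405)·0.598 = 4.242.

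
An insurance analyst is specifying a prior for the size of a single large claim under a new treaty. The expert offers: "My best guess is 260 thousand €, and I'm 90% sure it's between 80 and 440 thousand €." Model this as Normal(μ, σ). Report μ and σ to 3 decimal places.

μ = 260.000, σ = 109.432

A symmetric 90% interval runs μ ± z·σ with z = 1.645.
Half-width = 180, so σ = 180/1.645 = 109.432.
μ is the stated best guess, 260.000.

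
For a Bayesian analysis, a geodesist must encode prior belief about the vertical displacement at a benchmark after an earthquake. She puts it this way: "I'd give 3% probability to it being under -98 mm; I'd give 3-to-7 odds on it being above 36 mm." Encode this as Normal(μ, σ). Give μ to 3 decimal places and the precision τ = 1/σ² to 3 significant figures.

The p-quantile of Normal(μ,σ) is μ + z_p·σ, with z_{0.03} = -1.881 and z_{0.7} = 0.5244.
Eliminate σ: μ = (z₂·x₁ − z₁·x₂)/(z₂ − z₁) = (0.5244·-98 − (-1.881)·36)/2.405 = 6.784.
Then σ = (x₂ − x₁)/(z₂ − z₁) = (36 − -98)/2.405 = 55.713.
Precision τ = 1/σ² = 1/55.71² = 0.000322.

μ = 6.784, τ = 0.000322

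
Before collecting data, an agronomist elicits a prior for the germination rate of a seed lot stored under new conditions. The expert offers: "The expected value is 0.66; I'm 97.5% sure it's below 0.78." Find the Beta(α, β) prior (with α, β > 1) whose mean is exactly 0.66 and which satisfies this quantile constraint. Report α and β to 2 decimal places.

With mean 0.66 fixed, write α = 0.66s, β = 0.34s where s = α+β.
Need P(θ < 0.78) = 0.975 under Beta(0.66s, 0.34s). Normal approximation: (q−m)/√(m(1−m)/s) ≈ z_{0.975} = 1.96, so s ≈ 0.66·0.34·(1.96)²/(0.78−0.66)² = 59.9.
At s = 59.9: P(θ<0.78) ≈ 0.982. Adjusting to match 0.975 gives s ≈ 53.01.
So α = 0.66·53.01 ≈ 34.99, β = 0.34·53.01 ≈ 18.02.

α ≈ 34.99, β ≈ 18.02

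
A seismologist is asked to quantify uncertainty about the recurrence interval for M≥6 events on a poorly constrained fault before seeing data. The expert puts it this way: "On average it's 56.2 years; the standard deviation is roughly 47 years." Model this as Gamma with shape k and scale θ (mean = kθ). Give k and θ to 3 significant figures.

For Gamma(k, scale θ): mean = kθ, variance = kθ², so CV = 1/√k.
CV = SD/mean = 47/56.2 = 0.8363, hence k = 1/CV² = 1.43.
Then θ = mean/k = 56.2/1.43 = 39.3.

k ≈ 1.43, θ ≈ 39.3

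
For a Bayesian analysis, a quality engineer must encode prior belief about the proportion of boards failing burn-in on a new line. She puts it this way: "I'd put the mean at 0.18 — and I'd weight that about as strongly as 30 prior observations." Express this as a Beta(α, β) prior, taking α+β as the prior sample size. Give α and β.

Under the effective-sample-size interpretation, Beta(α, β) has prior mean α/(α+β) and prior sample size α+β.
So α+β = 30 and α/(α+β) = 0.18, giving α = 0.18·30 = 5.4 and β = 30 − 5.4 = 24.6.

α = 5.4, β = 24.6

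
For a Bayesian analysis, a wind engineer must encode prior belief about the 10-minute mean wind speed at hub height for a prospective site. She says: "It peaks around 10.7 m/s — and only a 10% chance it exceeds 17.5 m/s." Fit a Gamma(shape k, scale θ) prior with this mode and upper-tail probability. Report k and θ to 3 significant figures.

Gamma(k,θ) with k>1 has mode (k−1)θ, so θ = 10.7/(k−1).
Need P(X < 17.5) = 0.9 with θ tied to k this way. Start at k = 2, θ = 10.7: P(X<17.5) ≈ 0.486.
Too low — raise k to concentrate. Iterating converges to k ≈ 8.79.
Then θ = 10.7/(8.79−1) ≈ 1.37.

k ≈ 8.79, θ ≈ 1.37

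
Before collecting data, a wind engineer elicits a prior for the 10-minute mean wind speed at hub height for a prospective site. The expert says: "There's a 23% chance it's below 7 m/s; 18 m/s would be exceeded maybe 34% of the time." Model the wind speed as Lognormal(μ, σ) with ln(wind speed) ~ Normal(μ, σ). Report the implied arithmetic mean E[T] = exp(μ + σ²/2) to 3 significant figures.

If T ~ Lognormal(μ,σ) then ln T ~ Normal(μ,σ), so the p-quantile of ln T is μ + z_p·σ.
ln(7) = 1.946 and ln(18) = 2.89; z_{0.23} = -0.7388, z_{0.66} = 0.4125.
σ = (2.89 − 1.946)/(0.4125 − (-0.7388)) = 0.820.
μ = 1.946 − (-0.7388)·0.820 = 2.552.
E[T] = exp(μ + σ²/2) = exp(2.552 + 0.3365) = 18 m/s.

E[T] ≈ 18 m/s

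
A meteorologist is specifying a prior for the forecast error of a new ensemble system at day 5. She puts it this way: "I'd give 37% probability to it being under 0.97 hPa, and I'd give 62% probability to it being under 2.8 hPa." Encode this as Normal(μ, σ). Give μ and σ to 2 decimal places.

μ = 1.92, σ = 2.87

The p-quantile of Normal(μ,σ) is μ + z_p·σ, with z_{0.37} = -0.3319 and z_{0.62} = 0.3055.
Eliminate σ: μ = (z₂·x₁ − z₁·x₂)/(z₂ − z₁) = (0.3055·0.97 − (-0.3319)·2.8)/0.6373 = 1.92.
Then σ = (x₂ − x₁)/(z₂ − z₁) = (2.8 − 0.97)/0.6373 = 2.87.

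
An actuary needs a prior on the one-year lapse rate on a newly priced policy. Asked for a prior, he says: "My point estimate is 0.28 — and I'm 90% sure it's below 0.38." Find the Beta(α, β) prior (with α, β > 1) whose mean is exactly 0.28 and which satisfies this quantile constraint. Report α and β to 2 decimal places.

With mean 0.28 fixed, write α = 0.28s, β = 0.72s where s = α+β.
Need P(θ < 0.38) = 0.9 under Beta(0.28s, 0.72s). Normal approximation: (q−m)/√(m(1−m)/s) ≈ z_{0.9} = 1.28, so s ≈ 0.28·0.72·(1.28)²/(0.38−0.28)² = 33.1.
At s = 33.1: P(θ<0.38) ≈ 0.896. Adjusting to match 0.9 gives s ≈ 34.45.
So α = 0.28·34.45 ≈ 9.65, β = 0.72·34.45 ≈ 24.81.

α ≈ 9.65, β ≈ 24.81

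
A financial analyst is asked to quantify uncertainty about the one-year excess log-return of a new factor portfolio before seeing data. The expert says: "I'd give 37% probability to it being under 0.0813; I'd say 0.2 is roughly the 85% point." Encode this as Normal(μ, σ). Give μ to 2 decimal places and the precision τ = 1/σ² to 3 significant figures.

μ = 0.11, τ = 133

The p-quantile of Normal(μ,σ) is μ + z_p·σ, with z_{0.37} = -0.3319 and z_{0.85} = 1.036.
Eliminate σ: μ = (z₂·x₁ − z₁·x₂)/(z₂ − z₁) = (1.036·0.0813 − (-0.3319)·0.2)/1.368 = 0.11.
Then σ = (x₂ − x₁)/(z₂ − z₁) = (0.2 − 0.0813)/1.368 = 0.09.
Precision τ = 1/σ² = 1/0.08675² = 133.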